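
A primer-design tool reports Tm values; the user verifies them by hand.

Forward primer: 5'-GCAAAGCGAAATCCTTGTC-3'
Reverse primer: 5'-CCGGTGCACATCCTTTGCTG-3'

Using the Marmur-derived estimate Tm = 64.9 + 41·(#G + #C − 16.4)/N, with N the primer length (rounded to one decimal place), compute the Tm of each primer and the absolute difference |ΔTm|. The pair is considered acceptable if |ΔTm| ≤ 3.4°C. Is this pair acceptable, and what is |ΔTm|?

|ΔTm| = 7.0°C; the pair is not acceptable.

Forward: G+C = 9, N = 19 → Tm = 64.9 + 41·(9 − 16.4)/19 = 48.9°C.
Reverse: G+C = 12, N = 20 → Tm = 64.9 + 41·(12 − 16.4)/20 = 55.9°C.
|ΔTm| = |48.9 − 55.9| = 7.0°C, > 3.4°C.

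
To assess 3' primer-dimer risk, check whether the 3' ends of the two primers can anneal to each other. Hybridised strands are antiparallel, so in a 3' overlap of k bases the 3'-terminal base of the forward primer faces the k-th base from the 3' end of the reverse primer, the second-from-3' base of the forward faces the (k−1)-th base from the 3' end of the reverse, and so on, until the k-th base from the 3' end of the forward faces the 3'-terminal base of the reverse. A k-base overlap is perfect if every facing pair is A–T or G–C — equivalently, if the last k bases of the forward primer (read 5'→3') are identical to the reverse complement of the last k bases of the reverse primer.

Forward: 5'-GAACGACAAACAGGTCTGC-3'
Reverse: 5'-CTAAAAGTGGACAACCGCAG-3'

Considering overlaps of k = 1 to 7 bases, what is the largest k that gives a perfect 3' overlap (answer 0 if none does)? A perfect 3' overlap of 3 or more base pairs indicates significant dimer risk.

Last 7 bases (5'→3') — forward …GGTCTGC, reverse …ACCGCAG.
Reverse complement of the reverse primer's last 7 bases: CTGCGGT; its first k bases are the reverse complement of the reverse primer's last k bases, so a perfect k-base overlap needs the forward primer's last k bases to equal them.
Comparing (forward last k vs required): k=1: C vs C ✓; k=2: GC vs CT ✗; k=3: TGC vs CTG ✗; k=4: CTGC vs CTGC ✓; k=5: TCTGC vs CTGCG ✗; k=6: GTCTGC vs CTGCGG ✗; k=7: GGTCTGC vs CTGCGGT ✗.
Perfect overlaps at k = 1, 4; the largest is 4.

Longest perfect overlap: 4 complementary base pairs; significant dimer risk (threshold 3).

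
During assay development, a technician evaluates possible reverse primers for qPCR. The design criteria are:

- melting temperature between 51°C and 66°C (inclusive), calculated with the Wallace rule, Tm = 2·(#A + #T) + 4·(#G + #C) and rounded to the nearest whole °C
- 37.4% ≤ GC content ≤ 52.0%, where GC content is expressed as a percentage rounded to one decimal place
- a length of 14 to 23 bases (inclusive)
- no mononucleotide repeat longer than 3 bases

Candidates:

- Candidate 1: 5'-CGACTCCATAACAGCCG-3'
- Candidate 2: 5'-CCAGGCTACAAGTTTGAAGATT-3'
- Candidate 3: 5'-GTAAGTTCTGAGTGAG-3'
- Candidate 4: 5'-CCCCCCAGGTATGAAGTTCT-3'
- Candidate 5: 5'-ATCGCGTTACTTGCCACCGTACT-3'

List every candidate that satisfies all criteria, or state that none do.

Candidate 1 (17 nt, A=5 T=2 G=3 C=7): Tm = 2·7 + 4·10 = 54°C ✓; GC 10/17 = 58.8%, outside 37.4–52.0% ✗; length 17 ✓; longest run = 2 ✓ — fails.
Candidate 2 (22 nt, A=7 T=6 G=5 C=4): Tm = 2·13 + 4·9 = 62°C ✓; GC 9/22 = 40.9% ✓; length 22 ✓; longest run = 3 ✓ — passes.
Candidate 3 (16 nt, A=4 T=5 G=6 C=1): Tm = 2·9 + 4·7 = 46°C, outside 51–66°C ✗; GC 7/16 = 43.8% ✓; length 16 ✓; longest run = 2 ✓ — fails.
Candidate 4 (20 nt, A=4 T=5 G=4 C=7): Tm = 2·9 + 4·11 = 62°C ✓; GC 11/20 = 55.0%, outside 37.4–52.0% ✗; length 20 ✓; longest run = 6, exceeds 3 ✗ — fails.
Candidate 5 (23 nt, A=4 T=7 G=4 C=8): Tm = 2·11 + 4·12 = 70°C, outside 51–66°C ✗; GC 12/23 = 52.2%, outside 37.4–52.0% ✗; length 23 ✓; longest run = 2 ✓ — fails.

Candidate 2 only.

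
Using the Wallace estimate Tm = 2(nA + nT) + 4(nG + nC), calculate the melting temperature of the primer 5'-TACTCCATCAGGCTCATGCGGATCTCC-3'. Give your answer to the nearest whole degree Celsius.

Base counts: A=5, T=7, G=5, C=10 (length 27).
Tm = 2·(5+7) + 4·(5+10) = 2·12 + 4·15 = 24 + 60 = 84°C.

84°C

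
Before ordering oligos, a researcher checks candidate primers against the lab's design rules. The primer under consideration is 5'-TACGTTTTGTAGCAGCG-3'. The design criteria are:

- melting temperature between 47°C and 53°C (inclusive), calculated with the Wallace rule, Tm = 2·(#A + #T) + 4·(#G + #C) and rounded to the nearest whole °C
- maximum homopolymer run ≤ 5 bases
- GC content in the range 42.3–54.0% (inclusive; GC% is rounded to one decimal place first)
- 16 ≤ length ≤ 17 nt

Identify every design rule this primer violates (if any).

Base counts: A=3, T=6, G=5, C=3 (length 17).
Tm: Tm = 2·9 + 4·8 = 50°C ✓
homopolymer run: longest run = 4 ✓
GC content: GC 8/17 = 47.1% ✓
length: length 17 ✓

Meets all criteria.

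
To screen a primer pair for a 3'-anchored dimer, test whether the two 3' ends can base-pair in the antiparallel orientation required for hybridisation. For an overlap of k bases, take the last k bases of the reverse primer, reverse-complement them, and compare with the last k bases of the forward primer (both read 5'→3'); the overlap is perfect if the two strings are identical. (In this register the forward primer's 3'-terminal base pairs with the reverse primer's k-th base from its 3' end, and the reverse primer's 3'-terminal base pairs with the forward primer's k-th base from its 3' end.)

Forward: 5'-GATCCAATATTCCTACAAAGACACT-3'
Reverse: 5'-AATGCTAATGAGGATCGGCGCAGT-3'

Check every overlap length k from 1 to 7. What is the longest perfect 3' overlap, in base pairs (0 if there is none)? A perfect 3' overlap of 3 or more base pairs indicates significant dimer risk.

Longest perfect overlap: 3 complementary base pairs; significant dimer risk (threshold 3).

Last 7 bases (5'→3') — forward …AGACACT, reverse …GCGCAGT.
Reverse complement of the reverse primer's last 7 bases: ACTGCGC; its first k bases are the reverse complement of the reverse primer's last k bases, so a perfect k-base overlap needs the forward primer's last k bases to equal them.
Comparing (forward last k vs required): k=1: T vs A ✗; k=2: CT vs AC ✗; k=3: ACT vs ACT ✓; k=4: CACT vs ACTG ✗; k=5: ACACT vs ACTGC ✗; k=6: GACACT vs ACTGCG ✗; k=7: AGACACT vs ACTGCGC ✗.
Only k = 3 is perfect, so the longest perfect 3' overlap is 3.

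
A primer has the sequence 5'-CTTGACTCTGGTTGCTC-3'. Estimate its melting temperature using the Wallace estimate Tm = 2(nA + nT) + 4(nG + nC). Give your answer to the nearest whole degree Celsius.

Base counts: A=1, T=7, G=4, C=5 (length 17).
Tm = 2·(1+7) + 4·(4+5) = 2·8 + 4·9 = 16 + 36 = 52°C.

52°C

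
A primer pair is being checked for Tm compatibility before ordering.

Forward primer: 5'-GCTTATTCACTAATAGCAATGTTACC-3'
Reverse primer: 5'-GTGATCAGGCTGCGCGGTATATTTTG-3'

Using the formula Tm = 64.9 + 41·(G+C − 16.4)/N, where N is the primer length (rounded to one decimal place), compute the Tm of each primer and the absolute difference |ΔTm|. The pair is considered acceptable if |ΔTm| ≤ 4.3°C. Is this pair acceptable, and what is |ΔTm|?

Forward: G+C = 9, N = 26 → Tm = 64.9 + 41·(9 − 16.4)/26 = 53.2°C.
Reverse: G+C = 13, N = 26 → Tm = 64.9 + 41·(13 − 16.4)/26 = 59.5°C.
|ΔTm| = |53.2 − 59.5| = 6.3°C, > 4.3°C.

|ΔTm| = 6.3°C; the pair is not acceptable.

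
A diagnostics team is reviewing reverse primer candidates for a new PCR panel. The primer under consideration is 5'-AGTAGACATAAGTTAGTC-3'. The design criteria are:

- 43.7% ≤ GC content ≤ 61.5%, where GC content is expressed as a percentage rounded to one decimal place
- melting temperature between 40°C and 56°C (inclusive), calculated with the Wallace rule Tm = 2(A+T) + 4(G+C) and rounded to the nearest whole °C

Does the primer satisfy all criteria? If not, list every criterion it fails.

Fails: GC content.

Base counts: A=7, T=5, G=4, C=2 (length 18).
GC content: GC 6/18 = 33.3%, outside 43.7–61.5% ✗
Tm: Tm = 2·12 + 4·6 = 48°C ✓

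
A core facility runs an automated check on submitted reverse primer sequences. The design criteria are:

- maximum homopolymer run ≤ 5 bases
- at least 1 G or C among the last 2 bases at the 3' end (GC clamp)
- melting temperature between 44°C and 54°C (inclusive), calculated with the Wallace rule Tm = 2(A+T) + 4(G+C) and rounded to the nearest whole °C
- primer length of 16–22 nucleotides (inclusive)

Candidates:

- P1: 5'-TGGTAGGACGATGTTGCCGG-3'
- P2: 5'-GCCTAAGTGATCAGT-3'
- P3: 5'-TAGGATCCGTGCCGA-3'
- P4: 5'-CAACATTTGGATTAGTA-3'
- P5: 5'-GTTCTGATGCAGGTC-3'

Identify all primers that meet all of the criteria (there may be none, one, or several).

None of the candidates satisfy all criteria.

P1 (20 nt, A=3 T=5 G=9 C=3): longest run = 2 ✓; 3' end GG has 2 G/C ✓; Tm = 2·8 + 4·12 = 64°C, outside 44–54°C ✗; length 20 ✓ — fails.
P2 (15 nt, A=4 T=4 G=4 C=3): longest run = 2 ✓; 3' end GT has 1 G/C ✓; Tm = 2·8 + 4·7 = 44°C ✓; length 15, outside 16–22 ✗ — fails.
P3 (15 nt, A=3 T=3 G=5 C=4): longest run = 2 ✓; 3' end GA has 1 G/C ✓; Tm = 2·6 + 4·9 = 48°C ✓; length 15, outside 16–22 ✗ — fails.
P4 (17 nt, A=6 T=6 G=3 C=2): longest run = 3 ✓; 3' end TA has 0 G/C, need ≥1 ✗; Tm = 2·12 + 4·5 = 44°C ✓; length 17 ✓ — fails.
P5 (15 nt, A=2 T=5 G=5 C=3): longest run = 2 ✓; 3' end TC has 1 G/C ✓; Tm = 2·7 + 4·8 = 46°C ✓; length 15, outside 16–22 ✗ — fails.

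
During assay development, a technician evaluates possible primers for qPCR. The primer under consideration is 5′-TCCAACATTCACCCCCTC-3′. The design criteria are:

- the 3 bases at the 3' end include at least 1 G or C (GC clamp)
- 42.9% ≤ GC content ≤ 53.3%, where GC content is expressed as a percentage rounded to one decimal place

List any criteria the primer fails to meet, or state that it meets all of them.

Base counts: A=4, T=4, G=0, C=10 (length 18).
GC clamp: 3' end CTC has 2 G/C ✓
GC content: GC 10/18 = 55.6%, outside 42.9–53.3% ✗

Fails: GC content.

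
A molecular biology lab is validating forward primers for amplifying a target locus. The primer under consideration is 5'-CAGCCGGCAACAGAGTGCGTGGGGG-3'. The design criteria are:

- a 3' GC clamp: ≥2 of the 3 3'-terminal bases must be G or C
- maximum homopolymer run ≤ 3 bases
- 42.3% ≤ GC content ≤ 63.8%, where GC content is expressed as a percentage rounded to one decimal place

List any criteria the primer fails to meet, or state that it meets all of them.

Base counts: A=5, T=2, G=12, C=6 (length 25).
GC clamp: 3' end GGG has 3 G/C ✓
homopolymer run: longest run = 5, exceeds 3 ✗
GC content: GC 18/25 = 72.0%, outside 42.3–63.8% ✗

Fails: homopolymer run, GC content.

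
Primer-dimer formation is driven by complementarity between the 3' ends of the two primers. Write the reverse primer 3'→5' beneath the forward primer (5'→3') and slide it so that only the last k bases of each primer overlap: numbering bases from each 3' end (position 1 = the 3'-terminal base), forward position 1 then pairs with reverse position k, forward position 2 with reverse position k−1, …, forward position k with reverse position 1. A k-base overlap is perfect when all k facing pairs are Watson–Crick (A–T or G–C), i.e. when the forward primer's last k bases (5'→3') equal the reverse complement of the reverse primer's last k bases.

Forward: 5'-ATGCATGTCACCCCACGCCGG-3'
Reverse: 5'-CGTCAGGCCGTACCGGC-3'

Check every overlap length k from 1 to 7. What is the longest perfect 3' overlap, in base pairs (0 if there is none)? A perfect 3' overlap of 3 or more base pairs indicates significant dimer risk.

Last 7 bases (5'→3') — forward …ACGCCGG, reverse …TACCGGC.
Reverse complement of the reverse primer's last 7 bases: GCCGGTA; its first k bases are the reverse complement of the reverse primer's last k bases, so a perfect k-base overlap needs the forward primer's last k bases to equal them.
Comparing (forward last k vs required): k=1: G vs G ✓; k=2: GG vs GC ✗; k=3: CGG vs GCC ✗; k=4: CCGG vs GCCG ✗; k=5: GCCGG vs GCCGG ✓; k=6: CGCCGG vs GCCGGT ✗; k=7: ACGCCGG vs GCCGGTA ✗.
Perfect overlaps at k = 1, 5; the largest is 5.

Longest perfect overlap: 5 complementary base pairs; significant dimer risk (threshold 3).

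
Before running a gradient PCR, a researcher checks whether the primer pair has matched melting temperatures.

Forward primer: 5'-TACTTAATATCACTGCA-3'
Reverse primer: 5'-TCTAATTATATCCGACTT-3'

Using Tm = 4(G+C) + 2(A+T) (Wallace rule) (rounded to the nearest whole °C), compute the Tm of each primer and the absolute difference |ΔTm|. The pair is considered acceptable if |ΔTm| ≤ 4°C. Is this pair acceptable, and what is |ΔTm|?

Forward: A=6 T=6 G=1 C=4 → Tm = 2·12 + 4·5 = 44°C.
Reverse: A=5 T=8 G=1 C=4 → Tm = 2·13 + 4·5 = 46°C.
|ΔTm| = |44 − 46| = 2°C, ≤ 4°C.

|ΔTm| = 2°C; the pair is acceptable.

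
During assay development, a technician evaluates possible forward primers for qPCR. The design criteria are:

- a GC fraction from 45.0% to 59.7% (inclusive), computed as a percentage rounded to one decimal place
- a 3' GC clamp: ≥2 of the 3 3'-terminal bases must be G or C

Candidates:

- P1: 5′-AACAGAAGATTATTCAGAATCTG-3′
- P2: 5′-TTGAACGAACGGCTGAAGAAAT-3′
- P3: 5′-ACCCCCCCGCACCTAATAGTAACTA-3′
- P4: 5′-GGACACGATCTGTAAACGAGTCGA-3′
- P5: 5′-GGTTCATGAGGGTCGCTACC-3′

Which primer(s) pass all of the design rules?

P4 only.

P1 (23 nt, A=10 T=6 G=4 C=3): GC 7/23 = 30.4%, outside 45.0–59.7% ✗; 3' end CTG has 2 G/C ✓ — fails.
P2 (22 nt, A=9 T=4 G=6 C=3): GC 9/22 = 40.9%, outside 45.0–59.7% ✗; 3' end AAT has 0 G/C, need ≥2 ✗ — fails.
P3 (25 nt, A=8 T=4 G=2 C=11): GC 13/25 = 52.0% ✓; 3' end CTA has 1 G/C, need ≥2 ✗ — fails.
P4 (24 nt, A=8 T=4 G=7 C=5): GC 12/24 = 50.0% ✓; 3' end CGA has 2 G/C ✓ — passes.
P5 (20 nt, A=3 T=5 G=7 C=5): GC 12/20 = 60.0%, outside 45.0–59.7% ✗; 3' end ACC has 2 G/C ✓ — fails.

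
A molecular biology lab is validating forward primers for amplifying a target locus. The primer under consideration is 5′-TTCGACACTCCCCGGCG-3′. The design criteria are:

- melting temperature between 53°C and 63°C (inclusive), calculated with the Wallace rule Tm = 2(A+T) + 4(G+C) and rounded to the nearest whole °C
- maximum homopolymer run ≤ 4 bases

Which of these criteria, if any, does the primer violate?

Base counts: A=2, T=3, G=4, C=8 (length 17).
Tm: Tm = 2·5 + 4·12 = 58°C ✓
homopolymer run: longest run = 4 ✓

Meets all criteria.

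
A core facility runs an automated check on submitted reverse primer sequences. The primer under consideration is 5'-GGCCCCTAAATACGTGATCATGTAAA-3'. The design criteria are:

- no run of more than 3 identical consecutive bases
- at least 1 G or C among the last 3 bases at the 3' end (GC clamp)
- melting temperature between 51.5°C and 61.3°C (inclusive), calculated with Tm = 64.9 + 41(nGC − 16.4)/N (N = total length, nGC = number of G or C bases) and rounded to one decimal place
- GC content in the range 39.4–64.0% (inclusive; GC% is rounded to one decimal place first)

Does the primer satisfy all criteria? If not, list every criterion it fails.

Base counts: A=9, T=6, G=5, C=6 (length 26).
homopolymer run: longest run = 4, exceeds 3 ✗
GC clamp: 3' end AAA has 0 G/C, need ≥1 ✗
Tm: Tm = 64.9 + 41·(11 − 16.4)/26 = 56.4°C ✓
GC content: GC 11/26 = 42.3% ✓

Fails: homopolymer run, GC clamp.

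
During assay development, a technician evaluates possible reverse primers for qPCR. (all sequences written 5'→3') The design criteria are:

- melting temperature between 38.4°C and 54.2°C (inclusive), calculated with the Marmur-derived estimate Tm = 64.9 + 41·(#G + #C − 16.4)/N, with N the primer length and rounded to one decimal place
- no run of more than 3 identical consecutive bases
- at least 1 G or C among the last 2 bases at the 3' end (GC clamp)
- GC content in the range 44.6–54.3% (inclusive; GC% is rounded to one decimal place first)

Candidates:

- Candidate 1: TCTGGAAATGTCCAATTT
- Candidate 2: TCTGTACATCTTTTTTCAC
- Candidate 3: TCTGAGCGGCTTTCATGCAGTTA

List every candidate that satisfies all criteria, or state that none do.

None of the candidates satisfy all criteria.

Candidate 1 (18 nt, A=5 T=7 G=3 C=3): Tm = 64.9 + 41·(6 − 16.4)/18 = 41.2°C ✓; longest run = 3 ✓; 3' end TT has 0 G/C, need ≥1 ✗; GC 6/18 = 33.3%, outside 44.6–54.3% ✗ — fails.
Candidate 2 (19 nt, A=3 T=10 G=1 C=5): Tm = 64.9 + 41·(6 − 16.4)/19 = 42.5°C ✓; longest run = 6, exceeds 3 ✗; 3' end AC has 1 G/C ✓; GC 6/19 = 31.6%, outside 44.6–54.3% ✗ — fails.
Candidate 3 (23 nt, A=4 T=8 G=6 C=5): Tm = 64.9 + 41·(11 − 16.4)/23 = 55.3°C, outside 38.4–54.2°C ✗; longest run = 3 ✓; 3' end TA has 0 G/C, need ≥1 ✗; GC 11/23 = 47.8% ✓ — fails.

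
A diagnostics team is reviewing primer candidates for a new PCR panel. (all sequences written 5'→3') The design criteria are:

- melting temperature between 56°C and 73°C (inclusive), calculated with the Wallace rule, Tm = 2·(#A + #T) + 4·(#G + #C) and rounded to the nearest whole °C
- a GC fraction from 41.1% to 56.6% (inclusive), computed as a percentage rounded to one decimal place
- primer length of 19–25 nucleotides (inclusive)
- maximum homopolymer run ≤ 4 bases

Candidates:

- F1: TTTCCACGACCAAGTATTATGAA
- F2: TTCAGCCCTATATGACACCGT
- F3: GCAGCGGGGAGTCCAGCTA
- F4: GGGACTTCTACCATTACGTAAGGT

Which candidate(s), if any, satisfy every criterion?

F2 and F4.

F1 (23 nt, A=8 T=7 G=3 C=5): Tm = 2·15 + 4·8 = 62°C ✓; GC 8/23 = 34.8%, outside 41.1–56.6% ✗; length 23 ✓; longest run = 3 ✓ — fails.
F2 (21 nt, A=5 T=6 G=3 C=7): Tm = 2·11 + 4·10 = 62°C ✓; GC 10/21 = 47.6% ✓; length 21 ✓; longest run = 3 ✓ — passes.
F3 (19 nt, A=4 T=2 G=8 C=5): Tm = 2·6 + 4·13 = 64°C ✓; GC 13/19 = 68.4%, outside 41.1–56.6% ✗; length 19 ✓; longest run = 4 ✓ — fails.
F4 (24 nt, A=6 T=7 G=6 C=5): Tm = 2·13 + 4·11 = 70°C ✓; GC 11/24 = 45.8% ✓; length 24 ✓; longest run = 3 ✓ — passes.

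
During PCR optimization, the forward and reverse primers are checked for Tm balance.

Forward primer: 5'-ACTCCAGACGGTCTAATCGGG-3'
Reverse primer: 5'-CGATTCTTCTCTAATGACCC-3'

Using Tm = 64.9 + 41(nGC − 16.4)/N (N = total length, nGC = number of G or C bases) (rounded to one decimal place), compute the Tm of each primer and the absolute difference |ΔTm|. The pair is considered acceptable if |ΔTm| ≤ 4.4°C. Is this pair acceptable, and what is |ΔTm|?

Forward: G+C = 12, N = 21 → Tm = 64.9 + 41·(12 − 16.4)/21 = 56.3°C.
Reverse: G+C = 9, N = 20 → Tm = 64.9 + 41·(9 − 16.4)/20 = 49.7°C.
|ΔTm| = |56.3 − 49.7| = 6.6°C, > 4.4°C.

|ΔTm| = 6.6°C; the pair is not acceptable.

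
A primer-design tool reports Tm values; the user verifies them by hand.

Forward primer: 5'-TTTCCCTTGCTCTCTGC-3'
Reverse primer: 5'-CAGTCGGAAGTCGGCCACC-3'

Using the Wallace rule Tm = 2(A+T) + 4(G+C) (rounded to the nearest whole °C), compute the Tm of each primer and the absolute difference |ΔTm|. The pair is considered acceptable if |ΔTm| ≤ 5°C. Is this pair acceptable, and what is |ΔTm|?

Forward: A=0 T=8 G=2 C=7 → Tm = 2·8 + 4·9 = 52°C.
Reverse: A=4 T=2 G=6 C=7 → Tm = 2·6 + 4·13 = 64°C.
|ΔTm| = |52 − 64| = 12°C, > 5°C.

|ΔTm| = 12°C; the pair is not acceptable.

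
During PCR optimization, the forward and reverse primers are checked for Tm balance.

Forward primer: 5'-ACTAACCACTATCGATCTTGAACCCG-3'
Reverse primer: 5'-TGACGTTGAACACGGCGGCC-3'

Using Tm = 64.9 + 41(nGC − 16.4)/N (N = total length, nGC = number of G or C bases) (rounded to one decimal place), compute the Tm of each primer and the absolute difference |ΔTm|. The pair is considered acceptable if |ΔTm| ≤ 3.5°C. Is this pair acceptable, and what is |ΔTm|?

|ΔTm| = 0.1°C; the pair is acceptable.

Forward: G+C = 12, N = 26 → Tm = 64.9 + 41·(12 − 16.4)/26 = 58.0°C.
Reverse: G+C = 13, N = 20 → Tm = 64.9 + 41·(13 − 16.4)/20 = 57.9°C.
|ΔTm| = |58.0 − 57.9| = 0.1°C, ≤ 3.5°C.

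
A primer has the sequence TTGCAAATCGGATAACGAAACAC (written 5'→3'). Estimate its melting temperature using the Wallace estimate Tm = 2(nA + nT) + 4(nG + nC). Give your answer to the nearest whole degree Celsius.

64°C

Base counts: A=10, T=4, G=4, C=5 (length 23).
Tm = 2·(10+4) + 4·(4+5) = 2·14 + 4·9 = 28 + 36 = 64°C.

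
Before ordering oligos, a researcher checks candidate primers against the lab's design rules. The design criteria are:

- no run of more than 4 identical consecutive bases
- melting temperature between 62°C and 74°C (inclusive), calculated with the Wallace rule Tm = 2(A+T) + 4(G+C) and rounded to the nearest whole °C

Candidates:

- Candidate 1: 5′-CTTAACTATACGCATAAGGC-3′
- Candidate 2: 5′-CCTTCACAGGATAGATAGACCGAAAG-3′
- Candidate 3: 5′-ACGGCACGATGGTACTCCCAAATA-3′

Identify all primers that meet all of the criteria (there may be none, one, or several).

Candidate 3 only.

Candidate 1 (20 nt, A=7 T=5 G=3 C=5): longest run = 2 ✓; Tm = 2·12 + 4·8 = 56°C, outside 62–74°C ✗ — fails.
Candidate 2 (26 nt, A=10 T=4 G=6 C=6): longest run = 3 ✓; Tm = 2·14 + 4·12 = 76°C, outside 62–74°C ✗ — fails.
Candidate 3 (24 nt, A=8 T=4 G=5 C=7): longest run = 3 ✓; Tm = 2·12 + 4·12 = 72°C ✓ — passes.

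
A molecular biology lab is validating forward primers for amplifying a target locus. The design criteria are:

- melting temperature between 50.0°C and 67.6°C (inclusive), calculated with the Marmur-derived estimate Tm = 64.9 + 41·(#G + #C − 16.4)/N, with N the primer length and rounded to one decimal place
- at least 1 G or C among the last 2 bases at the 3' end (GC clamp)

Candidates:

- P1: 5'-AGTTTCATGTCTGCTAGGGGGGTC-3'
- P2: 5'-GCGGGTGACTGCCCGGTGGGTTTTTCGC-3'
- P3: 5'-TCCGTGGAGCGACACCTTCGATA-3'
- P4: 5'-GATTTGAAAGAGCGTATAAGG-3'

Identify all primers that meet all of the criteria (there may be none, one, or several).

P1 only.

P1 (24 nt, A=3 T=8 G=9 C=4): Tm = 64.9 + 41·(13 − 16.4)/24 = 59.1°C ✓; 3' end TC has 1 G/C ✓ — passes.
P2 (28 nt, A=1 T=8 G=12 C=7): Tm = 64.9 + 41·(19 − 16.4)/28 = 68.7°C, outside 50.0–67.6°C ✗; 3' end GC has 2 G/C ✓ — fails.
P3 (23 nt, A=5 T=5 G=6 C=7): Tm = 64.9 + 41·(13 − 16.4)/23 = 58.8°C ✓; 3' end TA has 0 G/C, need ≥1 ✗ — fails.
P4 (21 nt, A=8 T=5 G=7 C=1): Tm = 64.9 + 41·(8 − 16.4)/21 = 48.5°C, outside 50.0–67.6°C ✗; 3' end GG has 2 G/C ✓ — fails.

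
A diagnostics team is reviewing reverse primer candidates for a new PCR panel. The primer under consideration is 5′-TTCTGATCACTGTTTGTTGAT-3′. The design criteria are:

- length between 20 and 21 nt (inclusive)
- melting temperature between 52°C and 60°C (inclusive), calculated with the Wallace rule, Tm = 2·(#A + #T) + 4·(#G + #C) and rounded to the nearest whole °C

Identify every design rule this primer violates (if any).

Base counts: A=3, T=11, G=4, C=3 (length 21).
length: length 21 ✓
Tm: Tm = 2·14 + 4·7 = 56°C ✓

Meets all criteria.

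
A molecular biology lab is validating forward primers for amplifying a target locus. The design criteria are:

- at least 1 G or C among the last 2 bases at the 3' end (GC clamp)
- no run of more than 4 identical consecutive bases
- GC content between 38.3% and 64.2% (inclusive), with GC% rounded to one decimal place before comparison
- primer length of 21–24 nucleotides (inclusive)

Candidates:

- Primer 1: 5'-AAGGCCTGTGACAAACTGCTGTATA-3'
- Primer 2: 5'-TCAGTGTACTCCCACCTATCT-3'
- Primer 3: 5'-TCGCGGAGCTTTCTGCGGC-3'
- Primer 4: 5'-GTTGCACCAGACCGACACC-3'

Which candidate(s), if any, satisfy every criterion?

Primer 2 only.

Primer 1 (25 nt, A=8 T=6 G=6 C=5): 3' end TA has 0 G/C, need ≥1 ✗; longest run = 3 ✓; GC 11/25 = 44.0% ✓; length 25, outside 21–24 ✗ — fails.
Primer 2 (21 nt, A=4 T=7 G=2 C=8): 3' end CT has 1 G/C ✓; longest run = 3 ✓; GC 10/21 = 47.6% ✓; length 21 ✓ — passes.
Primer 3 (19 nt, A=1 T=5 G=7 C=6): 3' end GC has 2 G/C ✓; longest run = 3 ✓; GC 13/19 = 68.4%, outside 38.3–64.2% ✗; length 19, outside 21–24 ✗ — fails.
Primer 4 (19 nt, A=5 T=2 G=4 C=8): 3' end CC has 2 G/C ✓; longest run = 2 ✓; GC 12/19 = 63.2% ✓; length 19, outside 21–24 ✗ — fails.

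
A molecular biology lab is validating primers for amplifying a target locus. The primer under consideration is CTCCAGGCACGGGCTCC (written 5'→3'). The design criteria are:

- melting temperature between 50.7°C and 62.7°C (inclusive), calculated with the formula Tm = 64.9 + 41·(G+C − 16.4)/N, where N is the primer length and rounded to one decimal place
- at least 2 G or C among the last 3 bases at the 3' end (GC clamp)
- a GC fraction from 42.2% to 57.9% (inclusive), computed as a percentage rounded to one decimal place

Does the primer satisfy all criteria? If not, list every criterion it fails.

Fails: GC content.

Base counts: A=2, T=2, G=5, C=8 (length 17).
Tm: Tm = 64.9 + 41·(13 − 16.4)/17 = 56.7°C ✓
GC clamp: 3' end TCC has 2 G/C ✓
GC content: GC 13/17 = 76.5%, outside 42.2–57.9% ✗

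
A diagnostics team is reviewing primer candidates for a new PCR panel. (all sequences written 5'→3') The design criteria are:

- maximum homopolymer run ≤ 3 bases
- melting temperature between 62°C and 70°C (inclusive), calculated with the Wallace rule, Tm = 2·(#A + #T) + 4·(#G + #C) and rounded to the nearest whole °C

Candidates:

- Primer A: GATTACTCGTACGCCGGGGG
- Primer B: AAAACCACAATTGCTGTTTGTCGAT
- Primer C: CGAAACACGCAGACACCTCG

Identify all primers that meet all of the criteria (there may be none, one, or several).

Primer C only.

Primer A (20 nt, A=3 T=4 G=8 C=5): longest run = 5, exceeds 3 ✗; Tm = 2·7 + 4·13 = 66°C ✓ — fails.
Primer B (25 nt, A=8 T=8 G=4 C=5): longest run = 4, exceeds 3 ✗; Tm = 2·16 + 4·9 = 68°C ✓ — fails.
Primer C (20 nt, A=7 T=1 G=4 C=8): longest run = 3 ✓; Tm = 2·8 + 4·12 = 64°C ✓ — passes.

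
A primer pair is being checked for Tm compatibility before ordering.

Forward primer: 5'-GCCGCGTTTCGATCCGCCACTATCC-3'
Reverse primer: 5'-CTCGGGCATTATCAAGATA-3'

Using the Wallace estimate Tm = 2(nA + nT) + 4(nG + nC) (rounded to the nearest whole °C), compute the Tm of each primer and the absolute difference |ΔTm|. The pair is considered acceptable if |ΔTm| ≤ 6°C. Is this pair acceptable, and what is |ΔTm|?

|ΔTm| = 28°C; the pair is not acceptable.

Forward: A=3 T=6 G=5 C=11 → Tm = 2·9 + 4·16 = 82°C.
Reverse: A=6 T=5 G=4 C=4 → Tm = 2·11 + 4·8 = 54°C.
|ΔTm| = |82 − 54| = 28°C, > 6°C.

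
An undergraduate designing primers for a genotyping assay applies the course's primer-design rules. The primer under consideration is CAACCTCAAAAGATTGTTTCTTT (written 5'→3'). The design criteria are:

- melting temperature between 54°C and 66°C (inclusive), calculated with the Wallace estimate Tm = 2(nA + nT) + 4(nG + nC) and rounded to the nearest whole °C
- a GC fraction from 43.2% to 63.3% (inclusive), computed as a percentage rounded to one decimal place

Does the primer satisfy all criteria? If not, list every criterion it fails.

Fails: GC content.

Base counts: A=7, T=9, G=2, C=5 (length 23).
Tm: Tm = 2·16 + 4·7 = 60°C ✓
GC content: GC 7/23 = 30.4%, outside 43.2–63.3% ✗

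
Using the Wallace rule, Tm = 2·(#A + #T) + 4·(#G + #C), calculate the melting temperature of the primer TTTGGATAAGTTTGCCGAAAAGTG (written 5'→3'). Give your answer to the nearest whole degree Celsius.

Base counts: A=7, T=8, G=7, C=2 (length 24).
Tm = 2·(7+8) + 4·(7+2) = 2·15 + 4·9 = 30 + 36 = 66°C.

66°C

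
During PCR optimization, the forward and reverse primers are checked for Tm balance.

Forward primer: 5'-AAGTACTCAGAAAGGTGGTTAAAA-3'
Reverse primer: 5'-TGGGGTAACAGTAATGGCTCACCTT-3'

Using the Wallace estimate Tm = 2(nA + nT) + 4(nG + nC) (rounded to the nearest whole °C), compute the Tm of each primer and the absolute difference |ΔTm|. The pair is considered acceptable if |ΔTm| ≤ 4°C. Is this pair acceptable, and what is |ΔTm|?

|ΔTm| = 10°C; the pair is not acceptable.

Forward: A=11 T=5 G=6 C=2 → Tm = 2·16 + 4·8 = 64°C.
Reverse: A=6 T=7 G=7 C=5 → Tm = 2·13 + 4·12 = 74°C.
|ΔTm| = |64 − 74| = 10°C, > 4°C.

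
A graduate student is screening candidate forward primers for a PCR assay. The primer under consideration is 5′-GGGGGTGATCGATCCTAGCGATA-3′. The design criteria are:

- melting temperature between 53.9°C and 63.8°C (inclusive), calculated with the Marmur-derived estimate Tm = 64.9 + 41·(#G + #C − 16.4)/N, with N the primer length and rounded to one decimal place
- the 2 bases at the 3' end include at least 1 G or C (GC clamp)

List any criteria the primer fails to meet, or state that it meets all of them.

Fails: GC clamp.

Base counts: A=5, T=5, G=9, C=4 (length 23).
Tm: Tm = 64.9 + 41·(13 − 16.4)/23 = 58.8°C ✓
GC clamp: 3' end TA has 0 G/C, need ≥1 ✗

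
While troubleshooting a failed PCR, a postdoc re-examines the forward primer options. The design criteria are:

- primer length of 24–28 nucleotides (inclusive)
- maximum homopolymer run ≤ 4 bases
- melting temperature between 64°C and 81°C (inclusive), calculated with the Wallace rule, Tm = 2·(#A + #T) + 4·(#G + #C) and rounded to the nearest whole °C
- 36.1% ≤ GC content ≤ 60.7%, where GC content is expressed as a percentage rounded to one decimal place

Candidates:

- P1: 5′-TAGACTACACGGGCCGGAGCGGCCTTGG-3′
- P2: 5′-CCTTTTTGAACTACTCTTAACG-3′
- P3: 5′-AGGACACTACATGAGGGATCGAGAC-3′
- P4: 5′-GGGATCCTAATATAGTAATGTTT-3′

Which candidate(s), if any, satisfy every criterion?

P1 (28 nt, A=5 T=4 G=11 C=8): length 28 ✓; longest run = 3 ✓; Tm = 2·9 + 4·19 = 94°C, outside 64–81°C ✗; GC 19/28 = 67.9%, outside 36.1–60.7% ✗ — fails.
P2 (22 nt, A=5 T=9 G=2 C=6): length 22, outside 24–28 ✗; longest run = 5, exceeds 4 ✗; Tm = 2·14 + 4·8 = 60°C, outside 64–81°C ✗; GC 8/22 = 36.4% ✓ — fails.
P3 (25 nt, A=9 T=3 G=8 C=5): length 25 ✓; longest run = 3 ✓; Tm = 2·12 + 4·13 = 76°C ✓; GC 13/25 = 52.0% ✓ — passes.
P4 (23 nt, A=7 T=9 G=5 C=2): length 23, outside 24–28 ✗; longest run = 3 ✓; Tm = 2·16 + 4·7 = 60°C, outside 64–81°C ✗; GC 7/23 = 30.4%, outside 36.1–60.7% ✗ — fails.

P3 only.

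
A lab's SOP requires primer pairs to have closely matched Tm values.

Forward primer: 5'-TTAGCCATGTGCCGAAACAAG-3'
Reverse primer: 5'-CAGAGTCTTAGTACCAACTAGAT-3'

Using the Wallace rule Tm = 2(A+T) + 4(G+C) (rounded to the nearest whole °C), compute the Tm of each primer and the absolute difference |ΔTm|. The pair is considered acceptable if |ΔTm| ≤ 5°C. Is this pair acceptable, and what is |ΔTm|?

Forward: A=7 T=4 G=5 C=5 → Tm = 2·11 + 4·10 = 62°C.
Reverse: A=8 T=6 G=4 C=5 → Tm = 2·14 + 4·9 = 64°C.
|ΔTm| = |62 − 64| = 2°C, ≤ 5°C.

|ΔTm| = 2°C; the pair is acceptable.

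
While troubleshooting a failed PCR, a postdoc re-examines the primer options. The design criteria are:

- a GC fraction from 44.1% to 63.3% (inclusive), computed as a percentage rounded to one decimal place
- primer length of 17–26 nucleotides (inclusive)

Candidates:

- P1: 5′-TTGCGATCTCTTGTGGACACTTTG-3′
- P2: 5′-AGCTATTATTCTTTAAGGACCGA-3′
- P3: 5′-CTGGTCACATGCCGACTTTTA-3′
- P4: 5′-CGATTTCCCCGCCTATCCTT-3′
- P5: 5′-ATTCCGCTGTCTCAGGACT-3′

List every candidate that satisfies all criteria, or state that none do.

P1 (24 nt, A=3 T=10 G=6 C=5): GC 11/24 = 45.8% ✓; length 24 ✓ — passes.
P2 (23 nt, A=7 T=8 G=4 C=4): GC 8/23 = 34.8%, outside 44.1–63.3% ✗; length 23 ✓ — fails.
P3 (21 nt, A=4 T=7 G=4 C=6): GC 10/21 = 47.6% ✓; length 21 ✓ — passes.
P4 (20 nt, A=2 T=7 G=2 C=9): GC 11/20 = 55.0% ✓; length 20 ✓ — passes.
P5 (19 nt, A=3 T=6 G=4 C=6): GC 10/19 = 52.6% ✓; length 19 ✓ — passes.

P1, P3, P4 and P5.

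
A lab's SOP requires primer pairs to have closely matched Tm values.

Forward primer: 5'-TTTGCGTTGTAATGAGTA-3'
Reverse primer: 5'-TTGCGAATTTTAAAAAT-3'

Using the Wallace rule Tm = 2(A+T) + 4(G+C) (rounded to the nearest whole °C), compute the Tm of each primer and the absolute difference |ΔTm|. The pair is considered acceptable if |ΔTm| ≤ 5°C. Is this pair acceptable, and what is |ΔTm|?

Forward: A=4 T=8 G=5 C=1 → Tm = 2·12 + 4·6 = 48°C.
Reverse: A=7 T=7 G=2 C=1 → Tm = 2·14 + 4·3 = 40°C.
|ΔTm| = |48 − 40| = 8°C, > 5°C.

|ΔTm| = 8°C; the pair is not acceptable.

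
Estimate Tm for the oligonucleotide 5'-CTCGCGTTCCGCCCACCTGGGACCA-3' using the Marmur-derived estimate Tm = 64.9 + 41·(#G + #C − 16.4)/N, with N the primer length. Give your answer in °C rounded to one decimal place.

67.5°C

Base counts: A=3, T=4, G=6, C=12; G+C = 18, N = 25.
Tm = 64.9 + 41·(18 − 16.4)/25 = 64.9 + 65.60/25 = 67.5°C.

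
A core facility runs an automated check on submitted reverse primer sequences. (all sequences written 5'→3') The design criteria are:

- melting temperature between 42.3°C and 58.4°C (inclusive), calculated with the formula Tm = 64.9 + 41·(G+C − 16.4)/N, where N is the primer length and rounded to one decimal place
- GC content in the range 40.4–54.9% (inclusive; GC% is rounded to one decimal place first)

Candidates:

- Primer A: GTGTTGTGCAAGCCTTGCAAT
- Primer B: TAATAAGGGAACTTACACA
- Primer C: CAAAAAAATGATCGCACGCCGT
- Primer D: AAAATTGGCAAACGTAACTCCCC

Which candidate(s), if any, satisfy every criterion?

Primer A (21 nt, A=4 T=7 G=6 C=4): Tm = 64.9 + 41·(10 − 16.4)/21 = 52.4°C ✓; GC 10/21 = 47.6% ✓ — passes.
Primer B (19 nt, A=9 T=4 G=3 C=3): Tm = 64.9 + 41·(6 − 16.4)/19 = 42.5°C ✓; GC 6/19 = 31.6%, outside 40.4–54.9% ✗ — fails.
Primer C (22 nt, A=9 T=3 G=4 C=6): Tm = 64.9 + 41·(10 − 16.4)/22 = 53.0°C ✓; GC 10/22 = 45.5% ✓ — passes.
Primer D (23 nt, A=9 T=4 G=3 C=7): Tm = 64.9 + 41·(10 − 16.4)/23 = 53.5°C ✓; GC 10/23 = 43.5% ✓ — passes.

Primer A, Primer C and Primer D.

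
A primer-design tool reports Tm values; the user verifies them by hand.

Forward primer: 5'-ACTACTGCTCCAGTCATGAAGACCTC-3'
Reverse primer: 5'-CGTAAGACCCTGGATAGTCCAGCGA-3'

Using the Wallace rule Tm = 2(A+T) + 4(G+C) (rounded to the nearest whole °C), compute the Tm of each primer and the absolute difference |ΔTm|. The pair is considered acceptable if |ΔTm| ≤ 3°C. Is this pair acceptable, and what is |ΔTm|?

|ΔTm| = 0°C; the pair is acceptable.

Forward: A=7 T=6 G=4 C=9 → Tm = 2·13 + 4·13 = 78°C.
Reverse: A=7 T=4 G=7 C=7 → Tm = 2·11 + 4·14 = 78°C.
|ΔTm| = |78 − 78| = 0°C, ≤ 3°C.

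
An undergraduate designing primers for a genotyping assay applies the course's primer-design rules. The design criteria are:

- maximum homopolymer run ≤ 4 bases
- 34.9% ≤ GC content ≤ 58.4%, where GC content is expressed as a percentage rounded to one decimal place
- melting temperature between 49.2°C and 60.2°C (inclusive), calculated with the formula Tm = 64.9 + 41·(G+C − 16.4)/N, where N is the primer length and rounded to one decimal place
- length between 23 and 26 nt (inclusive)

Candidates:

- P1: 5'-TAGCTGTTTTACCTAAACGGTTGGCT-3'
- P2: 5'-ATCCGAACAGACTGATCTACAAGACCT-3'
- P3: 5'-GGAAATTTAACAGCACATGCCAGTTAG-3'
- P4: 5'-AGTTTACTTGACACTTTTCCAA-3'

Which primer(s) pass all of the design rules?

P1 (26 nt, A=5 T=10 G=6 C=5): longest run = 4 ✓; GC 11/26 = 42.3% ✓; Tm = 64.9 + 41·(11 − 16.4)/26 = 56.4°C ✓; length 26 ✓ — passes.
P2 (27 nt, A=10 T=5 G=4 C=8): longest run = 2 ✓; GC 12/27 = 44.4% ✓; Tm = 64.9 + 41·(12 − 16.4)/27 = 58.2°C ✓; length 27, outside 23–26 ✗ — fails.
P3 (27 nt, A=10 T=6 G=6 C=5): longest run = 3 ✓; GC 11/27 = 40.7% ✓; Tm = 64.9 + 41·(11 − 16.4)/27 = 56.7°C ✓; length 27, outside 23–26 ✗ — fails.
P4 (22 nt, A=6 T=9 G=2 C=5): longest run = 4 ✓; GC 7/22 = 31.8%, outside 34.9–58.4% ✗; Tm = 64.9 + 41·(7 − 16.4)/22 = 47.4°C, outside 49.2–60.2°C ✗; length 22, outside 23–26 ✗ — fails.

P1 only.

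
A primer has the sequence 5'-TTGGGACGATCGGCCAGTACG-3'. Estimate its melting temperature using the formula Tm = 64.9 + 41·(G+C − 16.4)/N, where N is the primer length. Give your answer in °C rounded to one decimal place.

58.3°C

Base counts: A=4, T=4, G=8, C=5; G+C = 13, N = 21.
Tm = 64.9 + 41·(13 − 16.4)/21 = 64.9 + -139.40/21 = 58.3°C.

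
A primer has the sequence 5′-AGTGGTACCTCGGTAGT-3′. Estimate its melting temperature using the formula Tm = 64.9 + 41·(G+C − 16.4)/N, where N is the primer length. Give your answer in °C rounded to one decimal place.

Base counts: A=3, T=5, G=6, C=3; G+C = 9, N = 17.
Tm = 64.9 + 41·(9 − 16.4)/17 = 64.9 + -303.40/17 = 47.1°C.

47.1°C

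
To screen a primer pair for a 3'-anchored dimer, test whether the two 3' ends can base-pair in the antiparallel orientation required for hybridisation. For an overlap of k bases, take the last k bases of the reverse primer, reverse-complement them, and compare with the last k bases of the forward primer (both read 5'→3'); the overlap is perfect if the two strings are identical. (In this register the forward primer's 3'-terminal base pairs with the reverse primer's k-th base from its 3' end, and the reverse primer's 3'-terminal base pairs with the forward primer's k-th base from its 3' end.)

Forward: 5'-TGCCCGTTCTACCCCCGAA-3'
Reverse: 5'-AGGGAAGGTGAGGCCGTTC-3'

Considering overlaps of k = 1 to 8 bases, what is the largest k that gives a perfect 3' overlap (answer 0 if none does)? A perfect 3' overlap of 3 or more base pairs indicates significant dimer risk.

Longest perfect overlap: 3 complementary base pairs; significant dimer risk (threshold 3).

Last 8 bases (5'→3') — forward …CCCCCGAA, reverse …GGCCGTTC.
Reverse complement of the reverse primer's last 8 bases: GAACGGCC; its first k bases are the reverse complement of the reverse primer's last k bases, so a perfect k-base overlap needs the forward primer's last k bases to equal them.
Comparing (forward last k vs required): k=1: A vs G ✗; k=2: AA vs GA ✗; k=3: GAA vs GAA ✓; k=4: CGAA vs GAAC ✗; k=5: CCGAA vs GAACG ✗; k=6: CCCGAA vs GAACGG ✗; k=7: CCCCGAA vs GAACGGC ✗; k=8: CCCCCGAA vs GAACGGCC ✗.
Only k = 3 is perfect, so the longest perfect 3' overlap is 3.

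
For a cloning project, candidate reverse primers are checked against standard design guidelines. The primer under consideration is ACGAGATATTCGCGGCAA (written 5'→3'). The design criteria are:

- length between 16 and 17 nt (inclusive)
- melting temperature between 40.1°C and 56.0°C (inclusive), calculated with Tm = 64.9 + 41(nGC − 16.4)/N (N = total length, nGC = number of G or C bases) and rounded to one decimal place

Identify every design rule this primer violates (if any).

Fails: length.

Base counts: A=6, T=3, G=5, C=4 (length 18).
length: length 18, outside 16–17 ✗
Tm: Tm = 64.9 + 41·(9 − 16.4)/18 = 48.0°C ✓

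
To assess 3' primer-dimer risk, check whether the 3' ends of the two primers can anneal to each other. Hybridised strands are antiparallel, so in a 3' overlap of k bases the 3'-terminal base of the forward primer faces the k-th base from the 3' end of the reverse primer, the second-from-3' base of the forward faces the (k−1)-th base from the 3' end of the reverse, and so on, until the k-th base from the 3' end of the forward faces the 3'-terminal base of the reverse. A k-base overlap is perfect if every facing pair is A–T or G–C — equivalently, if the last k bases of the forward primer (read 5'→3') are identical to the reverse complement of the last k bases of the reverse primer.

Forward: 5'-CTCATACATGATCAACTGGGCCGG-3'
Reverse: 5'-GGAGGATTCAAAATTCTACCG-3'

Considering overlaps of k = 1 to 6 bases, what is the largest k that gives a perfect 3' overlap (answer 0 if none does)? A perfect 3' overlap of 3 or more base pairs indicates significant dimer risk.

Longest perfect overlap: 3 complementary base pairs; significant dimer risk (threshold 3).

Last 6 bases (5'→3') — forward …GGCCGG, reverse …CTACCG.
Reverse complement of the reverse primer's last 6 bases: CGGTAG; its first k bases are the reverse complement of the reverse primer's last k bases, so a perfect k-base overlap needs the forward primer's last k bases to equal them.
Comparing (forward last k vs required): k=1: G vs C ✗; k=2: GG vs CG ✗; k=3: CGG vs CGG ✓; k=4: CCGG vs CGGT ✗; k=5: GCCGG vs CGGTA ✗; k=6: GGCCGG vs CGGTAG ✗.
Only k = 3 is perfect, so the longest perfect 3' overlap is 3.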